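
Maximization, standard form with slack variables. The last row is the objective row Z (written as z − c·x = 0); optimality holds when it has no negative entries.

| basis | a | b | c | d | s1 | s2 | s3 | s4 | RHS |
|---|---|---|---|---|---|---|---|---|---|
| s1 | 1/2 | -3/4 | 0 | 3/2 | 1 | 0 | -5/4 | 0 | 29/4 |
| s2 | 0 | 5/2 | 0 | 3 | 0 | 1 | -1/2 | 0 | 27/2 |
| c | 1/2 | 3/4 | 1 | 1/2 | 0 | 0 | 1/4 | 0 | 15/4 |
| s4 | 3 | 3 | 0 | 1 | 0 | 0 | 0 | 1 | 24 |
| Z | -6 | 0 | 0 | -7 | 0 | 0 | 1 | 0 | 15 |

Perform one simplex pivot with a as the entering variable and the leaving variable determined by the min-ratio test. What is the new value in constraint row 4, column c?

-6

Ratio test on column a — row 1: (29/4)/(1/2) = 29/2; row 2: entry 0 ≤ 0; row 3: (15/4)/(1/2) = 15/2; row 4: 24/3 = 8. Minimum is 15/2 at row 3 (c leaves); pivot element 1/2.
Divide row 3 by 1/2; eliminate column a from the other rows.
Row 4 update in column c: 0 − 3·2 = -6.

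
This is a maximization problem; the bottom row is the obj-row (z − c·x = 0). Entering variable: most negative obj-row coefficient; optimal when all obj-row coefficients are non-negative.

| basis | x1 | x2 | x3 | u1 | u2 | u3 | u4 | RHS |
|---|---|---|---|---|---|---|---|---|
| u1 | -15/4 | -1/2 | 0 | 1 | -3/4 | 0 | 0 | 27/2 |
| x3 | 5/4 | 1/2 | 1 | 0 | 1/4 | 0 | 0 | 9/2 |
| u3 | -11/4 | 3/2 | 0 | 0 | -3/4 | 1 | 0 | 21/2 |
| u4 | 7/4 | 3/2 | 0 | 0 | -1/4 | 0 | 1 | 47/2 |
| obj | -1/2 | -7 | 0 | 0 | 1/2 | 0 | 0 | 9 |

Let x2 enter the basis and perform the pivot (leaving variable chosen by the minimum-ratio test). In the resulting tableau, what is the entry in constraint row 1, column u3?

1/3

Ratio test on column x2 — row 1: entry -1/2 ≤ 0; row 2: (9/2)/(1/2) = 9; row 3: (21/2)/(3/2) = 7; row 4: (47/2)/(3/2) = 47/3. Minimum is 7 at row 3 (u3 leaves); pivot element 3/2.
Divide row 3 by 3/2; eliminate column x2 from the other rows.
Row 1 update in column u3: 0 − (-1/2)·(2/3) = 1/3.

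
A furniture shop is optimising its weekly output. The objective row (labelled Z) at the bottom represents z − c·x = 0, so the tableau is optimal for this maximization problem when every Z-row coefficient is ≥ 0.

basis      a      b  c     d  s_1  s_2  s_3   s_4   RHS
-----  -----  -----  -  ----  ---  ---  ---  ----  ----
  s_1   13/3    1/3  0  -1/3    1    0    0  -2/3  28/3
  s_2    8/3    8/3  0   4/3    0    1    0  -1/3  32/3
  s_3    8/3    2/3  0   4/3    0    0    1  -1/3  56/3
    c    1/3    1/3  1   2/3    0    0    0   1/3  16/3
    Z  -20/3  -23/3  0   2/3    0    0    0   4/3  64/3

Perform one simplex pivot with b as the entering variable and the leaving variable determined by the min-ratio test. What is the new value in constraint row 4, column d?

Ratio test on column b — row 1: (28/3)/(1/3) = 28; row 2: (32/3)/(8/3) = 4; row 3: (56/3)/(2/3) = 28; row 4: (16/3)/(1/3) = 16. Minimum is 4 at row 2 (s_2 leaves); pivot element 8/3.
Divide row 2 by 8/3; eliminate column b from the other rows.
Row 4 update in column d: 2/3 − (1/3)·(1/2) = 1/2.

1/2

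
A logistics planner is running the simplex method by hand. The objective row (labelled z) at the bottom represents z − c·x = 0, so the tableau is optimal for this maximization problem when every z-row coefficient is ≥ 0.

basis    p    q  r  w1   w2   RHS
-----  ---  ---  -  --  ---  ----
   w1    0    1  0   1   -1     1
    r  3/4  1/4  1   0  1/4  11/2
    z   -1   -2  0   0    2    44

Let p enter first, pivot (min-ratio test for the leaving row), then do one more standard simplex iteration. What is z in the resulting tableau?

Ratio test on column p — row 1: entry 0 ≤ 0; row 2: (11/2)/(3/4) = 22/3. Minimum is 22/3 at row 2 (r leaves); pivot element 3/4.
Pivot on row 2; the z-row RHS becomes 44 − (-1)·(22/3) = 154/3.
Next entering variable (most negative z-row entry -5/3): q.
Ratio test on column q — row 1: 1/1 = 1; row 2: (22/3)/(1/3) = 22. Minimum is 1 at row 1 (w1 leaves); pivot element 1.
After the second pivot the z-row RHS is 154/3 − (-5/3)·1 = 53.

53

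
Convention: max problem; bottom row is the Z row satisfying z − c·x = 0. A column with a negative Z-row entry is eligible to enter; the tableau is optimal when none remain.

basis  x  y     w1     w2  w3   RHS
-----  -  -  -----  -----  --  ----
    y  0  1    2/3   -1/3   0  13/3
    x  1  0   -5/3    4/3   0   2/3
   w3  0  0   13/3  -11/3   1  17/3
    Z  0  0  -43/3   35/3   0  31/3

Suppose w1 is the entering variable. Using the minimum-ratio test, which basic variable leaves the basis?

Column w1 entries and ratios — y: (13/3)/(2/3) = 13/2; x: -5/3 ≤ 0, skip; w3: (17/3)/(13/3) = 17/13.
Smallest ratio is 17/13 in the row of w3, so w3 leaves.

w3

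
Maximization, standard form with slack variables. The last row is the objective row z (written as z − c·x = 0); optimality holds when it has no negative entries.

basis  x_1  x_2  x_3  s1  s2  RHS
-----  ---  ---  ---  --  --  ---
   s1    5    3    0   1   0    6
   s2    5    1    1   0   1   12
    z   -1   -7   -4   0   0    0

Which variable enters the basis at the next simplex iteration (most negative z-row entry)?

x_2

Negative z-row entries: x_1: -1, x_2: -7, x_3: -4.
The most negative is -7 in column x_2, so x_2 enters.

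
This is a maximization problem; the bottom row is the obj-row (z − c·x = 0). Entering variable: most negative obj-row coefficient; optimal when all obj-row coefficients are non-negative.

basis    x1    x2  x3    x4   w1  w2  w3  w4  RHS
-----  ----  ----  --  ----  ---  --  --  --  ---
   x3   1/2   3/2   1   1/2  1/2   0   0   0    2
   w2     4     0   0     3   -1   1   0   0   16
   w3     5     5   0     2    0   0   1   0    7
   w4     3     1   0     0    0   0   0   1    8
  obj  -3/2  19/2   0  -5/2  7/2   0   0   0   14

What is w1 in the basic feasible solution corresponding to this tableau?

w1 is not in the basis, so in the current basic feasible solution w1 = 0.

0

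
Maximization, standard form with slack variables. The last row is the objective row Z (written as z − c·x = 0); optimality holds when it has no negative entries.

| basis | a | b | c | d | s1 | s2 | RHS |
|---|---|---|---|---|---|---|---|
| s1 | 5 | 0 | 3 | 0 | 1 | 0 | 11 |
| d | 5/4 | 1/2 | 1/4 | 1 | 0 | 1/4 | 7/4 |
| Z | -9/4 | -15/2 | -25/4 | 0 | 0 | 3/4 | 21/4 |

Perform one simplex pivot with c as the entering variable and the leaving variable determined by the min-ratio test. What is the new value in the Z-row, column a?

Ratio test on column c — row 1: 11/3 = 11/3; row 2: (7/4)/(1/4) = 7. Minimum is 11/3 at row 1 (s1 leaves); pivot element 3.
Divide row 1 by 3; eliminate column c from the other rows.
Z-row update in column a: -9/4 − (-25/4)·(5/3) = 49/6.

49/6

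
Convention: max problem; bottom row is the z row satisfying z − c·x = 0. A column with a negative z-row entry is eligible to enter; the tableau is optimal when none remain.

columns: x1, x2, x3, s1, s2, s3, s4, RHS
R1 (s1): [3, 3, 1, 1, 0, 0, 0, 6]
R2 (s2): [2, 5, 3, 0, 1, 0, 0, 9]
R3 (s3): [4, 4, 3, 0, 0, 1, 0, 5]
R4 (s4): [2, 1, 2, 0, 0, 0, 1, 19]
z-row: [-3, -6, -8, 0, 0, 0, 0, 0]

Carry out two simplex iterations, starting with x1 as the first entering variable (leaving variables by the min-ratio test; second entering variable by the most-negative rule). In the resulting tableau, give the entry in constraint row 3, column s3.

Ratio test on column x1 — row 1: 6/3 = 2; row 2: 9/2 = 9/2; row 3: 5/4 = 5/4; row 4: 19/2 = 19/2. Minimum is 5/4 at row 3 (s3 leaves); pivot element 4.
Divide row 3 by 4; eliminate column x1 from the other rows.
Second iteration: most negative z-row entry is -23/4 in column x3, so x3 enters.
Ratio test on column x3 — row 1: entry -5/4 ≤ 0; row 2: (13/2)/(3/2) = 13/3; row 3: (5/4)/(3/4) = 5/3; row 4: (33/2)/(1/2) = 33. Minimum is 5/3 at row 3 (x1 leaves); pivot element 3/4.
Divide row 3 by 3/4; eliminate column x3 from the other rows.
After both pivots, the entry at constraint row 3, column s3 is 1/3.

1/3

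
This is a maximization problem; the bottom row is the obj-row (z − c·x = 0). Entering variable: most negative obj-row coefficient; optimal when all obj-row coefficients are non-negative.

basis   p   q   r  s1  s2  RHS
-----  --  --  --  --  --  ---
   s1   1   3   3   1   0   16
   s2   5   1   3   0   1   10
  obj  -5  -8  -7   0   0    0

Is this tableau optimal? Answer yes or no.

The obj-row has a negative entry -8 in column q, so it is not optimal.

no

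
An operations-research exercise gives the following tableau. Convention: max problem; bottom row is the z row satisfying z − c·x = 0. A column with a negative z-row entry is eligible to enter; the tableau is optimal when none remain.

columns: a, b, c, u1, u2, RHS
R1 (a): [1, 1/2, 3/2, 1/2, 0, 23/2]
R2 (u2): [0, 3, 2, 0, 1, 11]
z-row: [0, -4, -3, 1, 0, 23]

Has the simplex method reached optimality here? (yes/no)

no

The z-row has a negative entry -4 in column b, so it is not optimal.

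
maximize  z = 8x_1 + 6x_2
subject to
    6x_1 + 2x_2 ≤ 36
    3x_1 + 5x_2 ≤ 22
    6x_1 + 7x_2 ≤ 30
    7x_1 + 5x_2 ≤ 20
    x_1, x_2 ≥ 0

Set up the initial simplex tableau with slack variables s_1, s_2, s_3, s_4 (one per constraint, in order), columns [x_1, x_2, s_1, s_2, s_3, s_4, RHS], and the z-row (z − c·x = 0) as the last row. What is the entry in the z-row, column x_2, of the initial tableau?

-6

The z-row carries the negated objective coefficients: the x_2 entry is -6.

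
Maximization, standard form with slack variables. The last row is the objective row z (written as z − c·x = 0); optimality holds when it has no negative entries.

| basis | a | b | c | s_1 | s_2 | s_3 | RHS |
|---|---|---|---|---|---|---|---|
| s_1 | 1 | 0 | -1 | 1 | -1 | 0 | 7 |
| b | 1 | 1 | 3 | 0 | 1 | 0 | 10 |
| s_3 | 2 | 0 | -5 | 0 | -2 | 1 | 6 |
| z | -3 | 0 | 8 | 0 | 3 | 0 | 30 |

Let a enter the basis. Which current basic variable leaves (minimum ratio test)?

Column a entries and ratios — s_1: 7/1 = 7; b: 10/1 = 10; s_3: 6/2 = 3.
Smallest ratio is 3 in the row of s_3, so s_3 leaves.

s_3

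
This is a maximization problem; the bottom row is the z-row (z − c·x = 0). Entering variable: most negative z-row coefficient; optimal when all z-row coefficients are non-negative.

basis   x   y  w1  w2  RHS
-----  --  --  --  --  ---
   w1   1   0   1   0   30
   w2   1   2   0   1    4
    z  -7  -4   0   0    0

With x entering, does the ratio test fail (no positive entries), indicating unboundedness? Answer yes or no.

no

Column x has positive entries in row(s) 1, 2, so the ratio test bounds it — not unbounded.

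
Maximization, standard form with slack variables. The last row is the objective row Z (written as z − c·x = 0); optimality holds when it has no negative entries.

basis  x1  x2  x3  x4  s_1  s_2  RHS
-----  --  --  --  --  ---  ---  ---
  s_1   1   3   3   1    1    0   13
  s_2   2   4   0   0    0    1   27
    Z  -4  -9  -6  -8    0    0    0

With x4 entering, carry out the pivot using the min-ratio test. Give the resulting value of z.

Ratio test on column x4 — row 1: 13/1 = 13; row 2: entry 0 ≤ 0. Minimum is 13 at row 1 (s_1 leaves); pivot element 1.
Pivot on row 1; the Z-row RHS becomes 0 − (-8)·13 = 104.

104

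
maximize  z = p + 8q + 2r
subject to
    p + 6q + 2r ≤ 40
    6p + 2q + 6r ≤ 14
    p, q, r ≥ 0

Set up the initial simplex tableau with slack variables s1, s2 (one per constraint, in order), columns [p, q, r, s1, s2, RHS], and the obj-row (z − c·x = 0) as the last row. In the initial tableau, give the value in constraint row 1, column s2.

Slack s2 belongs to constraint 2; its column is the unit vector e_2, so the entry in row 1 is 0.

0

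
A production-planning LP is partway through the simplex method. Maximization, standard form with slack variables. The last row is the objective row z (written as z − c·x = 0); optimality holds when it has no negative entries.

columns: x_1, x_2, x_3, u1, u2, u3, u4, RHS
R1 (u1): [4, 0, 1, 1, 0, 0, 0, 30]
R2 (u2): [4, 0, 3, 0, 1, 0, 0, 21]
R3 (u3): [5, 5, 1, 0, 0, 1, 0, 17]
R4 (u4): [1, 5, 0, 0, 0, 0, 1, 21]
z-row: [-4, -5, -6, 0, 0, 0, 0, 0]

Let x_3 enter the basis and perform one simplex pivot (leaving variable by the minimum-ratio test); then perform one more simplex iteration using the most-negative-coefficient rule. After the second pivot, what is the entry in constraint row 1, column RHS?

Ratio test on column x_3 — row 1: 30/1 = 30; row 2: 21/3 = 7; row 3: 17/1 = 17; row 4: entry 0 ≤ 0. Minimum is 7 at row 2 (u2 leaves); pivot element 3.
Divide row 2 by 3; eliminate column x_3 from the other rows.
Second iteration: most negative z-row entry is -5 in column x_2, so x_2 enters.
Ratio test on column x_2 — row 1: entry 0 ≤ 0; row 2: entry 0 ≤ 0; row 3: 10/5 = 2; row 4: 21/5 = 21/5. Minimum is 2 at row 3 (u3 leaves); pivot element 5.
Divide row 3 by 5; eliminate column x_2 from the other rows.
After both pivots, the entry at constraint row 1, column RHS is 23.

23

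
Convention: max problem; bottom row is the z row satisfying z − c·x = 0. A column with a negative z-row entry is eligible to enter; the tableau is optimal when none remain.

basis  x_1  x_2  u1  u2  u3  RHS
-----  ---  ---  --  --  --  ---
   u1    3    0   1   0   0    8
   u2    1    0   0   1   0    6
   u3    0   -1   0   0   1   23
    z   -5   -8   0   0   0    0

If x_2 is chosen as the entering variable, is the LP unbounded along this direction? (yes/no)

Every constraint-row entry in column x_2 is ≤ 0, so increasing x_2 is unbounded.

yes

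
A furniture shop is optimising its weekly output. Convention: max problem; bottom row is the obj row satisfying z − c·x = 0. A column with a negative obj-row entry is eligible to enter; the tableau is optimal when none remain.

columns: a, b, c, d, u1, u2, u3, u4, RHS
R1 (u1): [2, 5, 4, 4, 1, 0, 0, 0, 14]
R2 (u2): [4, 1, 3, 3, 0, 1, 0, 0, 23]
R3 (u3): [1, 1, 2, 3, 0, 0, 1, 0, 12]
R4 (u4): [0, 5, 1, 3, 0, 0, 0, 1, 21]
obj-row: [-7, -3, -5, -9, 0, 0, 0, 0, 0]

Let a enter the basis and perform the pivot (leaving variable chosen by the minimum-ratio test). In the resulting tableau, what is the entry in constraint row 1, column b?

9/2

Ratio test on column a — row 1: 14/2 = 7; row 2: 23/4 = 23/4; row 3: 12/1 = 12; row 4: entry 0 ≤ 0. Minimum is 23/4 at row 2 (u2 leaves); pivot element 4.
Divide row 2 by 4; eliminate column a from the other rows.
Row 1 update in column b: 5 − 2·(1/4) = 9/2.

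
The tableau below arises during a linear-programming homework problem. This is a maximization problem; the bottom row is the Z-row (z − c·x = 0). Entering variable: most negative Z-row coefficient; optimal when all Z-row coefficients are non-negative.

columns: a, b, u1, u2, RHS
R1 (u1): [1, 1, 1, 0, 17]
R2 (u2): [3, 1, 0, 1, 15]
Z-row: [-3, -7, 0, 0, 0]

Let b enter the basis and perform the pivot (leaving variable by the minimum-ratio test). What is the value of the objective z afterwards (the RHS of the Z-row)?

105

Ratio test on column b — row 1: 17/1 = 17; row 2: 15/1 = 15. Minimum is 15 at row 2 (u2 leaves); pivot element 1.
Pivot on row 2; the Z-row RHS becomes 0 − (-7)·15 = 105.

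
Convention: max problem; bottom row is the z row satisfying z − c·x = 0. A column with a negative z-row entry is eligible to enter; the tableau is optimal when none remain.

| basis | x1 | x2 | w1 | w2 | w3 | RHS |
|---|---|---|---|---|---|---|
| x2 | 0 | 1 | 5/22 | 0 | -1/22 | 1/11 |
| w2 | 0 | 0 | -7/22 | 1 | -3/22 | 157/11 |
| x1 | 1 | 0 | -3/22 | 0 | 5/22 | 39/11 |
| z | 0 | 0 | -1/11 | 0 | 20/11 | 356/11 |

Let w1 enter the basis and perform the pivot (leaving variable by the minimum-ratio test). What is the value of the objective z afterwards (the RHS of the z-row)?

162/5

Ratio test on column w1 — row 1: (1/11)/(5/22) = 2/5; row 2: entry -7/22 ≤ 0; row 3: entry -3/22 ≤ 0. Minimum is 2/5 at row 1 (x2 leaves); pivot element 5/22.
Pivot on row 1; the z-row RHS becomes 356/11 − (-1/11)·(2/5) = 162/5.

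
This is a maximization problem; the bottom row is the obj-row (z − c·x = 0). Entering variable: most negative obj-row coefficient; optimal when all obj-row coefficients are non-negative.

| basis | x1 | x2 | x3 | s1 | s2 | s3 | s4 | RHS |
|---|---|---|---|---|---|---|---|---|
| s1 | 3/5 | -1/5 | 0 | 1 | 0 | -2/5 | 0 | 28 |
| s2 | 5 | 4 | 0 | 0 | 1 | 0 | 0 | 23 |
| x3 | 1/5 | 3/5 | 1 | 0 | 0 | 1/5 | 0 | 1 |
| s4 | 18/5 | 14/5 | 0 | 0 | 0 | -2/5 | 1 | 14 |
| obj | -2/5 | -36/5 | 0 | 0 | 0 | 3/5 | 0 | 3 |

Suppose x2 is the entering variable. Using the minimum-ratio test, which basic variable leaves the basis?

x3

Column x2 entries and ratios — s1: -1/5 ≤ 0, skip; s2: 23/4 = 23/4; x3: 1/(3/5) = 5/3; s4: 14/(14/5) = 5.
Smallest ratio is 5/3 in the row of x3, so x3 leaves.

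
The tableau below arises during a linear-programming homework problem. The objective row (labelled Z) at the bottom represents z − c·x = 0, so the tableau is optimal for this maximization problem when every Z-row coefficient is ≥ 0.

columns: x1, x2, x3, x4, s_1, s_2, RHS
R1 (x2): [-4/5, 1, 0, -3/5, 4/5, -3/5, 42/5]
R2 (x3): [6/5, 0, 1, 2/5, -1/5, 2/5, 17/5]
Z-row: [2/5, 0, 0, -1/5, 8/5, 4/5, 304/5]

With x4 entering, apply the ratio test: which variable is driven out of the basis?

x3

Column x4 entries and ratios — x2: -3/5 ≤ 0, skip; x3: (17/5)/(2/5) = 17/2.
Smallest ratio is 17/2 in the row of x3, so x3 leaves.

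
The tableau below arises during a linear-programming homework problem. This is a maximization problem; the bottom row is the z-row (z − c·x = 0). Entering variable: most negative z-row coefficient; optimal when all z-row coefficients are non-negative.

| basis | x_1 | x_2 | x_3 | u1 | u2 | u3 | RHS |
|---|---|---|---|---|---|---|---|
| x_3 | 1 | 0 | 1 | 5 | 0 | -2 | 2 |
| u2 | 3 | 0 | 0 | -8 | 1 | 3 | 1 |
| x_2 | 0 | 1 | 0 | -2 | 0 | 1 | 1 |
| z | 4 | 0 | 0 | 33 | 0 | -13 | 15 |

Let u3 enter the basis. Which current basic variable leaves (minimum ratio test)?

u2

Column u3 entries and ratios — x_3: -2 ≤ 0, skip; u2: 1/3 = 1/3; x_2: 1/1 = 1.
Smallest ratio is 1/3 in the row of u2, so u2 leaves.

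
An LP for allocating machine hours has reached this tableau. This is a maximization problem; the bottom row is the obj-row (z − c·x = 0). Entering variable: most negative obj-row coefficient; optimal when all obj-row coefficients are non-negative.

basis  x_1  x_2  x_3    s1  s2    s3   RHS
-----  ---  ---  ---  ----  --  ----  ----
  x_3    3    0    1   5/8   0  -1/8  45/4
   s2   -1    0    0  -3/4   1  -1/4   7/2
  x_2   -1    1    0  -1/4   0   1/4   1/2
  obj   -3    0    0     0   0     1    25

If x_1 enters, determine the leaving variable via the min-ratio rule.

x_3

Column x_1 entries and ratios — x_3: (45/4)/3 = 15/4; s2: -1 ≤ 0, skip; x_2: -1 ≤ 0, skip.
Smallest ratio is 15/4 in the row of x_3, so x_3 leaves.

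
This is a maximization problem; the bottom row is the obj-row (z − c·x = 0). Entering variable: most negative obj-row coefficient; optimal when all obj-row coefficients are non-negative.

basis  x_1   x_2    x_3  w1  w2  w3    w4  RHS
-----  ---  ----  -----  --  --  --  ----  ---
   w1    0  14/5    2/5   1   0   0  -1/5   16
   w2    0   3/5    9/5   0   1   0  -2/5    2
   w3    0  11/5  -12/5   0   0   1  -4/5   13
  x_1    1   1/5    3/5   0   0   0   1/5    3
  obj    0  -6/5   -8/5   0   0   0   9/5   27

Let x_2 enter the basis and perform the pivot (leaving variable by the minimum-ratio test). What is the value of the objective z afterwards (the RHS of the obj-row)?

Ratio test on column x_2 — row 1: 16/(14/5) = 40/7; row 2: 2/(3/5) = 10/3; row 3: 13/(11/5) = 65/11; row 4: 3/(1/5) = 15. Minimum is 10/3 at row 2 (w2 leaves); pivot element 3/5.
Pivot on row 2; the obj-row RHS becomes 27 − (-6/5)·(10/3) = 31.

31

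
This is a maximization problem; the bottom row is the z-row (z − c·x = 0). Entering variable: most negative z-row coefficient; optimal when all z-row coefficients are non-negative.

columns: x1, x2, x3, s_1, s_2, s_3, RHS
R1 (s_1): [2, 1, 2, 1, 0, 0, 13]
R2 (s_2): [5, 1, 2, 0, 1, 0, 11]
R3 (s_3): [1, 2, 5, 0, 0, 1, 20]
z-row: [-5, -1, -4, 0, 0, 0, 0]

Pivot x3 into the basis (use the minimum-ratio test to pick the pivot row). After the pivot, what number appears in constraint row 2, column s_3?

-2/5

Ratio test on column x3 — row 1: 13/2 = 13/2; row 2: 11/2 = 11/2; row 3: 20/5 = 4. Minimum is 4 at row 3 (s_3 leaves); pivot element 5.
Divide row 3 by 5; eliminate column x3 from the other rows.
Row 2 update in column s_3: 0 − 2·(1/5) = -2/5.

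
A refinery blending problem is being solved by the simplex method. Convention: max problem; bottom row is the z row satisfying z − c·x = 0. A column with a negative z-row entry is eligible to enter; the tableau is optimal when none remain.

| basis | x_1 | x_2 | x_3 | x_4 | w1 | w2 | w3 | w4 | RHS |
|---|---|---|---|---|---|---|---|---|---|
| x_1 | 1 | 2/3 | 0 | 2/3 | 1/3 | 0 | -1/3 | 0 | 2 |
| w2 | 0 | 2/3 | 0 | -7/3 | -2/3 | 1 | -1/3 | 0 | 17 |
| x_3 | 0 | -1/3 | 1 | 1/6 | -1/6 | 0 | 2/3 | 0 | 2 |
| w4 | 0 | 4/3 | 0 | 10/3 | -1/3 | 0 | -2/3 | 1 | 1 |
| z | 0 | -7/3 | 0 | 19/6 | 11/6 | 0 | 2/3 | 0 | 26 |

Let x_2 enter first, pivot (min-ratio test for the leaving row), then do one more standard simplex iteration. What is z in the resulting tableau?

30

Ratio test on column x_2 — row 1: 2/(2/3) = 3; row 2: 17/(2/3) = 51/2; row 3: entry -1/3 ≤ 0; row 4: 1/(4/3) = 3/4. Minimum is 3/4 at row 4 (w4 leaves); pivot element 4/3.
Pivot on row 4; the z-row RHS becomes 26 − (-7/3)·(3/4) = 111/4.
Next entering variable (most negative z-row entry -1/2): w3.
Ratio test on column w3 — row 1: entry 0 ≤ 0; row 2: entry 0 ≤ 0; row 3: (9/4)/(1/2) = 9/2; row 4: entry -1/2 ≤ 0. Minimum is 9/2 at row 3 (x_3 leaves); pivot element 1/2.
After the second pivot the z-row RHS is 111/4 − (-1/2)·(9/2) = 30.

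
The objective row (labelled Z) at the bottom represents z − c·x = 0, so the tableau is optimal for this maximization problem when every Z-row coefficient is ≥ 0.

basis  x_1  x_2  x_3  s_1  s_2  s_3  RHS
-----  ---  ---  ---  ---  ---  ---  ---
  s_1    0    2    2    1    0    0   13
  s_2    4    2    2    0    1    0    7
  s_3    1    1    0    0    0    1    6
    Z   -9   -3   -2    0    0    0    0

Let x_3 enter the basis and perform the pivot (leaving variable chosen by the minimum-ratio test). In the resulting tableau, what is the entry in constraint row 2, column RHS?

Ratio test on column x_3 — row 1: 13/2 = 13/2; row 2: 7/2 = 7/2; row 3: entry 0 ≤ 0. Minimum is 7/2 at row 2 (s_2 leaves); pivot element 2.
Divide row 2 by 2; eliminate column x_3 from the other rows.
In the new row 2, the RHS entry is the old entry divided by the pivot: 7/2 = 7/2.

7/2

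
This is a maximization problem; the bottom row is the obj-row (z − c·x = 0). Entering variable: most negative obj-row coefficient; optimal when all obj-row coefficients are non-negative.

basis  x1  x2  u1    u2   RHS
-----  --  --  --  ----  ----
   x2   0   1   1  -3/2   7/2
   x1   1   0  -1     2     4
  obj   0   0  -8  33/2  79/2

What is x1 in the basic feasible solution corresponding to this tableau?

4

x1 is basic (row 2); its value is the RHS of that row, 4.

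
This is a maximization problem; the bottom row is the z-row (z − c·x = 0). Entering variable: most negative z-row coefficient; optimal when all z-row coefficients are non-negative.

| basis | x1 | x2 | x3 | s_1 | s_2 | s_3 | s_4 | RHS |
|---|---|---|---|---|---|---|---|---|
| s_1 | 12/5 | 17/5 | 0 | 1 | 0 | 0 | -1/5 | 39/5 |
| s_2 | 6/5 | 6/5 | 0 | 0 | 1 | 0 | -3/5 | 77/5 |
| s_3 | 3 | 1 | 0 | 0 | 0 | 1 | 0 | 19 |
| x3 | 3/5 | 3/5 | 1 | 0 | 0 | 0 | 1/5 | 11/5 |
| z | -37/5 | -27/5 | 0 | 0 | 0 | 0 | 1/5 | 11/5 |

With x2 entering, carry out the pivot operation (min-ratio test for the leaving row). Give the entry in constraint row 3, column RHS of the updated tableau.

Ratio test on column x2 — row 1: (39/5)/(17/5) = 39/17; row 2: (77/5)/(6/5) = 77/6; row 3: 19/1 = 19; row 4: (11/5)/(3/5) = 11/3. Minimum is 39/17 at row 1 (s_1 leaves); pivot element 17/5.
Divide row 1 by 17/5; eliminate column x2 from the other rows.
Row 3 update in column RHS: 19 − 1·(39/17) = 284/17.

284/17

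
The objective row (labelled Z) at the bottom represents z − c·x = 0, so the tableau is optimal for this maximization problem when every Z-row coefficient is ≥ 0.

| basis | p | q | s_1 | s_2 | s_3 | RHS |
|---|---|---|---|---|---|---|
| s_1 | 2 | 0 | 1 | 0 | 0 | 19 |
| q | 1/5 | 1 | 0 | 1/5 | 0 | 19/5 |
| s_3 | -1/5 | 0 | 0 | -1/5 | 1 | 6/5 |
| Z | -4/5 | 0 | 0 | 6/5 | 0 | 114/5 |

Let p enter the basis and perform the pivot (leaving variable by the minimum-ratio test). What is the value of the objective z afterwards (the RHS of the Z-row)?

152/5

Ratio test on column p — row 1: 19/2 = 19/2; row 2: (19/5)/(1/5) = 19; row 3: entry -1/5 ≤ 0. Minimum is 19/2 at row 1 (s_1 leaves); pivot element 2.
Pivot on row 1; the Z-row RHS becomes 114/5 − (-4/5)·(19/2) = 152/5.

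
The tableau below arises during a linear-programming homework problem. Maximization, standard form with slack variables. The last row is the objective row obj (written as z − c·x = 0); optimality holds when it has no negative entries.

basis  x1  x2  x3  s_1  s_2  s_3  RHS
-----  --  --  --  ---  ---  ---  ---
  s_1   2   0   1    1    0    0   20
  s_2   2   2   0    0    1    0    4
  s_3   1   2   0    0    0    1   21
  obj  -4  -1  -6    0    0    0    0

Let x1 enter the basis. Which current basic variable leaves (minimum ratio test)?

Column x1 entries and ratios — s_1: 20/2 = 10; s_2: 4/2 = 2; s_3: 21/1 = 21.
Smallest ratio is 2 in the row of s_2, so s_2 leaves.

s_2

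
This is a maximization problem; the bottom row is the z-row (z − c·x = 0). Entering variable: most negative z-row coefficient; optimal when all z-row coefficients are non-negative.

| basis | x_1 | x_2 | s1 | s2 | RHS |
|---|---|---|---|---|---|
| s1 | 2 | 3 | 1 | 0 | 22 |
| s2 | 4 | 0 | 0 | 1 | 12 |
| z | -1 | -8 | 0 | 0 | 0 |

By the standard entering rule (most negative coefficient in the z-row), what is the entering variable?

Negative z-row entries: x_1: -1, x_2: -8.
The most negative is -8 in column x_2, so x_2 enters.

x_2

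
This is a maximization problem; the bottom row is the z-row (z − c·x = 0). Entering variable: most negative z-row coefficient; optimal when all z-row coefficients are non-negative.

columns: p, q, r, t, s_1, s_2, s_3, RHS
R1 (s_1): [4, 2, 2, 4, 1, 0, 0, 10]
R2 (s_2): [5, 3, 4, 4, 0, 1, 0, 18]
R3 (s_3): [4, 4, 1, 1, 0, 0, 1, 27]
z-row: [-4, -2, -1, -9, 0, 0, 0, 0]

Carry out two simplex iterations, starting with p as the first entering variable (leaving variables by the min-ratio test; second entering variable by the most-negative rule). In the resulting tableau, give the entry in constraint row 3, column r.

Ratio test on column p — row 1: 10/4 = 5/2; row 2: 18/5 = 18/5; row 3: 27/4 = 27/4. Minimum is 5/2 at row 1 (s_1 leaves); pivot element 4.
Divide row 1 by 4; eliminate column p from the other rows.
Second iteration: most negative z-row entry is -5 in column t, so t enters.
Ratio test on column t — row 1: (5/2)/1 = 5/2; row 2: entry -1 ≤ 0; row 3: entry -3 ≤ 0. Minimum is 5/2 at row 1 (p leaves); pivot element 1.
Divide row 1 by 1; eliminate column t from the other rows.
After both pivots, the entry at constraint row 3, column r is 1/2.

1/2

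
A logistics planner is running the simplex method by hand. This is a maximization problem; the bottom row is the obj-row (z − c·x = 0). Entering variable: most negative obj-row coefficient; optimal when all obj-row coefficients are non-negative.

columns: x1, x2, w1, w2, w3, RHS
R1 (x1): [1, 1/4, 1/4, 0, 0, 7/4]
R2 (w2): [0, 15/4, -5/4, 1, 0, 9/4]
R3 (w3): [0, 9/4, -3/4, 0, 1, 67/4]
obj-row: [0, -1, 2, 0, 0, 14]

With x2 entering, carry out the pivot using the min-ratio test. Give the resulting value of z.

Ratio test on column x2 — row 1: (7/4)/(1/4) = 7; row 2: (9/4)/(15/4) = 3/5; row 3: (67/4)/(9/4) = 67/9. Minimum is 3/5 at row 2 (w2 leaves); pivot element 15/4.
Pivot on row 2; the obj-row RHS becomes 14 − (-1)·(3/5) = 73/5.

73/5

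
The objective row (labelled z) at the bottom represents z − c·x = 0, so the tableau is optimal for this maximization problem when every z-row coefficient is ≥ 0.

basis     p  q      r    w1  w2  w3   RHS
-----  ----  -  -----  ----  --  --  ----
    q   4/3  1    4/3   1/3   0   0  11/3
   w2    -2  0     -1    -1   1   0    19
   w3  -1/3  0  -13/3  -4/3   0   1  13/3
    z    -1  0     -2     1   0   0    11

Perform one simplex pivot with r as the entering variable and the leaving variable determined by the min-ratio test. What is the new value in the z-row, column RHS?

Ratio test on column r — row 1: (11/3)/(4/3) = 11/4; row 2: entry -1 ≤ 0; row 3: entry -13/3 ≤ 0. Minimum is 11/4 at row 1 (q leaves); pivot element 4/3.
Divide row 1 by 4/3; eliminate column r from the other rows.
z-row update in column RHS: 11 − (-2)·(11/4) = 33/2.

33/2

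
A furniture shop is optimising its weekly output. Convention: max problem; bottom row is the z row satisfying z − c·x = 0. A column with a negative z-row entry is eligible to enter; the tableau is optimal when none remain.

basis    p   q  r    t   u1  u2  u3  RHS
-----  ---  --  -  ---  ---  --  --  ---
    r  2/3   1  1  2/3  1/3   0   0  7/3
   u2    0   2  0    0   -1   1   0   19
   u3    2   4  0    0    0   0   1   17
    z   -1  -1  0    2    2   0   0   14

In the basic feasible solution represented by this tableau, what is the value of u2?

u2 is basic (row 2); its value is the RHS of that row, 19.

19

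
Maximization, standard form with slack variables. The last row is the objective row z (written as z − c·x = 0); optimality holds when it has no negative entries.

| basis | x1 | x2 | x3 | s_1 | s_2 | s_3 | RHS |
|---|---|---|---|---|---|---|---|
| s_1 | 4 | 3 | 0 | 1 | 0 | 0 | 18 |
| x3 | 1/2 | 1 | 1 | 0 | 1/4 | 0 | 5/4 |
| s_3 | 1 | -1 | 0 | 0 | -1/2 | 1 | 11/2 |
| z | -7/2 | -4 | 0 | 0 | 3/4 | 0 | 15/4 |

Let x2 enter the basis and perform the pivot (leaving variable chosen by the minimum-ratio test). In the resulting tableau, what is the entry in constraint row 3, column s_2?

-1/4

Ratio test on column x2 — row 1: 18/3 = 6; row 2: (5/4)/1 = 5/4; row 3: entry -1 ≤ 0. Minimum is 5/4 at row 2 (x3 leaves); pivot element 1.
Divide row 2 by 1; eliminate column x2 from the other rows.
Row 3 update in column s_2: -1/2 − (-1)·(1/4) = -1/4.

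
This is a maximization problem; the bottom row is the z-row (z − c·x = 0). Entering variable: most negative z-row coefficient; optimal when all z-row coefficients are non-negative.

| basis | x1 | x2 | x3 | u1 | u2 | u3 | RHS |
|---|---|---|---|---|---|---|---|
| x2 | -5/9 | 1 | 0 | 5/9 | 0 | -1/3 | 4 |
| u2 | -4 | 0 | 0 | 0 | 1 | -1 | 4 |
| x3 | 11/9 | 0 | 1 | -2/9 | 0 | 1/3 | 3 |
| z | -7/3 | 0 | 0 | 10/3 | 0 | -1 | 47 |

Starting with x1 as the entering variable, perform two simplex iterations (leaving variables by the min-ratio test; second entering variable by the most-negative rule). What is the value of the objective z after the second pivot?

Ratio test on column x1 — row 1: entry -5/9 ≤ 0; row 2: entry -4 ≤ 0; row 3: 3/(11/9) = 27/11. Minimum is 27/11 at row 3 (x3 leaves); pivot element 11/9.
Pivot on row 3; the z-row RHS becomes 47 − (-7/3)·(27/11) = 580/11.
Next entering variable (most negative z-row entry -4/11): u3.
Ratio test on column u3 — row 1: entry -2/11 ≤ 0; row 2: (152/11)/(1/11) = 152; row 3: (27/11)/(3/11) = 9. Minimum is 9 at row 3 (x1 leaves); pivot element 3/11.
After the second pivot the z-row RHS is 580/11 − (-4/11)·9 = 56.

56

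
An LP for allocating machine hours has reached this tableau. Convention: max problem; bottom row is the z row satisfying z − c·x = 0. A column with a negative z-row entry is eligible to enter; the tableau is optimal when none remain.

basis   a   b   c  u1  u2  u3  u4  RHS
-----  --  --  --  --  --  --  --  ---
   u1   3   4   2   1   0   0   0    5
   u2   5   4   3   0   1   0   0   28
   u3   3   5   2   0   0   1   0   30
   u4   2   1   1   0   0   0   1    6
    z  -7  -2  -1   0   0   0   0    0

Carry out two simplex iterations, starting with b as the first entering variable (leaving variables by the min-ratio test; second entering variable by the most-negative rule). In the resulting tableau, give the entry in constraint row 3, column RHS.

25

Ratio test on column b — row 1: 5/4 = 5/4; row 2: 28/4 = 7; row 3: 30/5 = 6; row 4: 6/1 = 6. Minimum is 5/4 at row 1 (u1 leaves); pivot element 4.
Divide row 1 by 4; eliminate column b from the other rows.
Second iteration: most negative z-row entry is -11/2 in column a, so a enters.
Ratio test on column a — row 1: (5/4)/(3/4) = 5/3; row 2: 23/2 = 23/2; row 3: entry -3/4 ≤ 0; row 4: (19/4)/(5/4) = 19/5. Minimum is 5/3 at row 1 (b leaves); pivot element 3/4.
Divide row 1 by 3/4; eliminate column a from the other rows.
After both pivots, the entry at constraint row 3, column RHS is 25.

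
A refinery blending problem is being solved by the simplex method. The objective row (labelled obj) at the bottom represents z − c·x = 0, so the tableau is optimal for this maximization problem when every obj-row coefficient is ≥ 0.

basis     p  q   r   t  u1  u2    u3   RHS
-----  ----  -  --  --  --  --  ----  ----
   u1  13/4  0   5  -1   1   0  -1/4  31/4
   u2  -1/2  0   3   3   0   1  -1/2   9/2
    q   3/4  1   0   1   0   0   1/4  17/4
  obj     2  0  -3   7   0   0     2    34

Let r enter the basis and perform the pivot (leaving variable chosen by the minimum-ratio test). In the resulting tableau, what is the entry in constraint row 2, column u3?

-1/6

Ratio test on column r — row 1: (31/4)/5 = 31/20; row 2: (9/2)/3 = 3/2; row 3: entry 0 ≤ 0. Minimum is 3/2 at row 2 (u2 leaves); pivot element 3.
Divide row 2 by 3; eliminate column r from the other rows.
In the new row 2, the u3 entry is the old entry divided by the pivot: (-1/2)/3 = -1/6.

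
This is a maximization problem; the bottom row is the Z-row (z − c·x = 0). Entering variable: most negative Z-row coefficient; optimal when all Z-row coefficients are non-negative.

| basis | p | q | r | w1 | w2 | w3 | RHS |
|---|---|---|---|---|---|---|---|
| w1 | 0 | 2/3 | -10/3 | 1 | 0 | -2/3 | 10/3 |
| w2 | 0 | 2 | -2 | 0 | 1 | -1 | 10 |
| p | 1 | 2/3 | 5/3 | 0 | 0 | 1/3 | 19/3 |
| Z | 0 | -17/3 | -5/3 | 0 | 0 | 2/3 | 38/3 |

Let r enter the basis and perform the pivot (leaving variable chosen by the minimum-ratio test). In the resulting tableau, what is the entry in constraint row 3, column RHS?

19/5

Ratio test on column r — row 1: entry -10/3 ≤ 0; row 2: entry -2 ≤ 0; row 3: (19/3)/(5/3) = 19/5. Minimum is 19/5 at row 3 (p leaves); pivot element 5/3.
Divide row 3 by 5/3; eliminate column r from the other rows.
In the new row 3, the RHS entry is the old entry divided by the pivot: (19/3)/(5/3) = 19/5.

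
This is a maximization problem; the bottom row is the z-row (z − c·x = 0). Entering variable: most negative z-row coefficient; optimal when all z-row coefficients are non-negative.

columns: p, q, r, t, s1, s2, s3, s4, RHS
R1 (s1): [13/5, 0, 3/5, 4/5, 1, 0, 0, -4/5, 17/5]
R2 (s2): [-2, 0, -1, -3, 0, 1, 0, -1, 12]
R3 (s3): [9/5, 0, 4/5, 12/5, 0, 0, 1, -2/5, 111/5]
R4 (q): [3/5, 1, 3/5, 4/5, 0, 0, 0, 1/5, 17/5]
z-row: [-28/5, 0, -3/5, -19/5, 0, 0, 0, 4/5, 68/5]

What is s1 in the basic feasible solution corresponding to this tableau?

17/5

s1 is basic (row 1); its value is the RHS of that row, 17/5.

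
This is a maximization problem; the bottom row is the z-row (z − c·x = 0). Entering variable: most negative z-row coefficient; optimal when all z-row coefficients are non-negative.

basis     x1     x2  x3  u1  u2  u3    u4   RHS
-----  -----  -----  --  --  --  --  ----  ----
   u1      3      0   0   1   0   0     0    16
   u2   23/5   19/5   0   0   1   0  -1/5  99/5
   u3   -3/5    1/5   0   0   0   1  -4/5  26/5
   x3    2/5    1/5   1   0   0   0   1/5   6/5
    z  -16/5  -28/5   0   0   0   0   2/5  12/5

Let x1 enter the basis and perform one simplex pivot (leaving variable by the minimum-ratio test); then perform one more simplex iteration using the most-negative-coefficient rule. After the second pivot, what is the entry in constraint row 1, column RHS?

Ratio test on column x1 — row 1: 16/3 = 16/3; row 2: (99/5)/(23/5) = 99/23; row 3: entry -3/5 ≤ 0; row 4: (6/5)/(2/5) = 3. Minimum is 3 at row 4 (x3 leaves); pivot element 2/5.
Divide row 4 by 2/5; eliminate column x1 from the other rows.
Second iteration: most negative z-row entry is -4 in column x2, so x2 enters.
Ratio test on column x2 — row 1: entry -3/2 ≤ 0; row 2: 6/(3/2) = 4; row 3: 7/(1/2) = 14; row 4: 3/(1/2) = 6. Minimum is 4 at row 2 (u2 leaves); pivot element 3/2.
Divide row 2 by 3/2; eliminate column x2 from the other rows.
After both pivots, the entry at constraint row 1, column RHS is 13.

13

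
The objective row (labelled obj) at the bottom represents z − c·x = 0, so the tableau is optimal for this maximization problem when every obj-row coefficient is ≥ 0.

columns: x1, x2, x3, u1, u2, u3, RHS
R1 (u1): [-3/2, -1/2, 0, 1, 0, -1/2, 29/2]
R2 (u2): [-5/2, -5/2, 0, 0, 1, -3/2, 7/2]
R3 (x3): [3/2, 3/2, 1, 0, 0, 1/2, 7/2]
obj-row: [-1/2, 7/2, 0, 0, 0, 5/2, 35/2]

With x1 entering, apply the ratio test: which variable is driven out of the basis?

Column x1 entries and ratios — u1: -3/2 ≤ 0, skip; u2: -5/2 ≤ 0, skip; x3: (7/2)/(3/2) = 7/3.
Smallest ratio is 7/3 in the row of x3, so x3 leaves.

x3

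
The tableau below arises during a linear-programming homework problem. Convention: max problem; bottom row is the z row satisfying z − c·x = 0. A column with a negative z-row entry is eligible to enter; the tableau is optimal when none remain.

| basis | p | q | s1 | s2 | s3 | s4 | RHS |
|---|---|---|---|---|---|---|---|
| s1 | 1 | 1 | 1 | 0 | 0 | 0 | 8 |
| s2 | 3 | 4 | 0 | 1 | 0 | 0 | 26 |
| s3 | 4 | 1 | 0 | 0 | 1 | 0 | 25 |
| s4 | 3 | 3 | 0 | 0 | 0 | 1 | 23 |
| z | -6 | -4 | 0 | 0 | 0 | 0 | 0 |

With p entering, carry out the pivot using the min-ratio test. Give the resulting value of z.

Ratio test on column p — row 1: 8/1 = 8; row 2: 26/3 = 26/3; row 3: 25/4 = 25/4; row 4: 23/3 = 23/3. Minimum is 25/4 at row 3 (s3 leaves); pivot element 4.
Pivot on row 3; the z-row RHS becomes 0 − (-6)·(25/4) = 75/2.

75/2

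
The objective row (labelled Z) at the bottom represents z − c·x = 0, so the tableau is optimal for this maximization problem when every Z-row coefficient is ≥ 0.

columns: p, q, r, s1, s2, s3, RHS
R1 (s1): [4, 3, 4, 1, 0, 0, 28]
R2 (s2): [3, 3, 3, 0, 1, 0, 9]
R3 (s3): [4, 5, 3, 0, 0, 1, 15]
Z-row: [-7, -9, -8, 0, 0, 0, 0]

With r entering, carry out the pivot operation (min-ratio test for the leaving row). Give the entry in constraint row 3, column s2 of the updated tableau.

Ratio test on column r — row 1: 28/4 = 7; row 2: 9/3 = 3; row 3: 15/3 = 5. Minimum is 3 at row 2 (s2 leaves); pivot element 3.
Divide row 2 by 3; eliminate column r from the other rows.
Row 3 update in column s2: 0 − 3·(1/3) = -1.

-1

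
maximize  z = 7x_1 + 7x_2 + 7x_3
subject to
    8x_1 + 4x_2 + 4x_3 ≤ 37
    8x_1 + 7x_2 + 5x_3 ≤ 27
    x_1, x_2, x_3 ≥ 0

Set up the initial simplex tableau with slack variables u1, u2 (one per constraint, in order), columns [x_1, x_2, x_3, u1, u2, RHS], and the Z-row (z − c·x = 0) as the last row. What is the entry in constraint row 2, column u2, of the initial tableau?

1

Slack u2 belongs to constraint 2; its column is the unit vector e_2, so the entry in row 2 is 1.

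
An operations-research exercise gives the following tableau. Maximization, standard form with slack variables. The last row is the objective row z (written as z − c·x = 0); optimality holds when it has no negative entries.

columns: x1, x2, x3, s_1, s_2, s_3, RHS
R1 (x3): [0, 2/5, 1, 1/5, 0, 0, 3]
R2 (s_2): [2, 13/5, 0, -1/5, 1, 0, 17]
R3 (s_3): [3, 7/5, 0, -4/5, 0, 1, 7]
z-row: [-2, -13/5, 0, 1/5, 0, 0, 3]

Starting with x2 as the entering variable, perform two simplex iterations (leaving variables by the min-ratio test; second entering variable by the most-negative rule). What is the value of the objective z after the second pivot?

19

Ratio test on column x2 — row 1: 3/(2/5) = 15/2; row 2: 17/(13/5) = 85/13; row 3: 7/(7/5) = 5. Minimum is 5 at row 3 (s_3 leaves); pivot element 7/5.
Pivot on row 3; the z-row RHS becomes 3 − (-13/5)·5 = 16.
Next entering variable (most negative z-row entry -9/7): s_1.
Ratio test on column s_1 — row 1: 1/(3/7) = 7/3; row 2: 4/(9/7) = 28/9; row 3: entry -4/7 ≤ 0. Minimum is 7/3 at row 1 (x3 leaves); pivot element 3/7.
After the second pivot the z-row RHS is 16 − (-9/7)·(7/3) = 19.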